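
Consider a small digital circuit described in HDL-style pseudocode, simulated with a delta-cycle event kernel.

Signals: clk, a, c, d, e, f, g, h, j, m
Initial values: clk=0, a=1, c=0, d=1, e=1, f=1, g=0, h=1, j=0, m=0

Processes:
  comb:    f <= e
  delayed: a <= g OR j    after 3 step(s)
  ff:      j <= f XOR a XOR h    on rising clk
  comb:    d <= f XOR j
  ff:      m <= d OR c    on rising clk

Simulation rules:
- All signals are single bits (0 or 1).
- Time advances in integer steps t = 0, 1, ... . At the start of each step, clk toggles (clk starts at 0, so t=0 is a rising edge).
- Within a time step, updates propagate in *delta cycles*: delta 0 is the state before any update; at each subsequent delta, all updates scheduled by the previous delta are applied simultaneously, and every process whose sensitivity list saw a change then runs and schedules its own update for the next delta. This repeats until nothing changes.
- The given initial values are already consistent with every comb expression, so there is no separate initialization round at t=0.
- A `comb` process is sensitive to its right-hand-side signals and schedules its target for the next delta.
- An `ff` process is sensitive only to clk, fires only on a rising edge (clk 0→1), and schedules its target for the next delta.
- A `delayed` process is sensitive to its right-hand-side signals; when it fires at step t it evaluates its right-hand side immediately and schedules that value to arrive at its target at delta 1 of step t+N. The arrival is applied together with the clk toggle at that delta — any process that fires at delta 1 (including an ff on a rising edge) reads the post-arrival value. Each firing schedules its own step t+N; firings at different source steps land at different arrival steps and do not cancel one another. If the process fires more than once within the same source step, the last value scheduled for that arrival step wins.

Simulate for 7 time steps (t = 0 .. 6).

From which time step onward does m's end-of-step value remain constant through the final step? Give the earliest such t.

2

t0.Δ0 m=0 f=1 c=0 g=0 j=0 e=1 clk=0 h=1 d=1 a=1
t0.Δ1 m=0 f=1 c=0 g=0 j=0 e=1 clk=1 h=1 d=1 a=1
t0.Δ2 m=1 f=1 c=0 g=0 j=1 e=1 clk=1 h=1 d=1 a=1
t0.Δ3 m=1 f=1 c=0 g=0 j=1 e=1 clk=1 h=1 d=0 a=1
t1.Δ0 m=1 f=1 c=0 g=0 j=1 e=1 clk=1 h=1 d=0 a=1
t1.Δ1 m=1 f=1 c=0 g=0 j=1 e=1 clk=0 h=1 d=0 a=1
t2.Δ0 m=1 f=1 c=0 g=0 j=1 e=1 clk=0 h=1 d=0 a=1
t2.Δ1 m=1 f=1 c=0 g=0 j=1 e=1 clk=1 h=1 d=0 a=1
t2.Δ2 m=0 f=1 c=0 g=0 j=1 e=1 clk=1 h=1 d=0 a=1
t3.Δ0 m=0 f=1 c=0 g=0 j=1 e=1 clk=1 h=1 d=0 a=1
t3.Δ1 m=0 f=1 c=0 g=0 j=1 e=1 clk=0 h=1 d=0 a=1
t4.Δ0 m=0 f=1 c=0 g=0 j=1 e=1 clk=0 h=1 d=0 a=1
t4.Δ1 m=0 f=1 c=0 g=0 j=1 e=1 clk=1 h=1 d=0 a=1
t5.Δ0 m=0 f=1 c=0 g=0 j=1 e=1 clk=1 h=1 d=0 a=1
t5.Δ1 m=0 f=1 c=0 g=0 j=1 e=1 clk=0 h=1 d=0 a=1
t6.Δ0 m=0 f=1 c=0 g=0 j=1 e=1 clk=0 h=1 d=0 a=1
t6.Δ1 m=0 f=1 c=0 g=0 j=1 e=1 clk=1 h=1 d=0 a=1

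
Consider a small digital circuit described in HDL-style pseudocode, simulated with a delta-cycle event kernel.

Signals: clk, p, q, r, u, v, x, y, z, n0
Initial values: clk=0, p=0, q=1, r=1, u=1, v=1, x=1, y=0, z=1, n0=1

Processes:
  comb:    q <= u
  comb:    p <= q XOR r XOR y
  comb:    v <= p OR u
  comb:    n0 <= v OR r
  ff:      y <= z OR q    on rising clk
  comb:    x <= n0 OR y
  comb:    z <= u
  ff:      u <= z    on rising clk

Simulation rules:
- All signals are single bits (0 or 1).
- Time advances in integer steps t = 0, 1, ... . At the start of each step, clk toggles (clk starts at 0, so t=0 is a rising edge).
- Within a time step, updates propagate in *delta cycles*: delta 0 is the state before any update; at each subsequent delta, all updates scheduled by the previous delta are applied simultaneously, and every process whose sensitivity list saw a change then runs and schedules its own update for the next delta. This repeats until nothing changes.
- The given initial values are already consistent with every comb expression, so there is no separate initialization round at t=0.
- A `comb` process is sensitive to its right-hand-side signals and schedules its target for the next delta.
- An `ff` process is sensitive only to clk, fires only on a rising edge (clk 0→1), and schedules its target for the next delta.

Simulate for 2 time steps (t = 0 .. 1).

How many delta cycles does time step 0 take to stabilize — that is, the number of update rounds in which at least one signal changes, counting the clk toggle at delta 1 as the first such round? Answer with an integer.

t0.Δ0 z=1 u=1 r=1 q=1 n0=1 v=1 p=0 y=0 x=1 clk=0
t0.Δ1 z=1 u=1 r=1 q=1 n0=1 v=1 p=0 y=0 x=1 clk=1
t0.Δ2 z=1 u=1 r=1 q=1 n0=1 v=1 p=0 y=1 x=1 clk=1
t0.Δ3 z=1 u=1 r=1 q=1 n0=1 v=1 p=1 y=1 x=1 clk=1
t1.Δ0 z=1 u=1 r=1 q=1 n0=1 v=1 p=1 y=1 x=1 clk=1
t1.Δ1 z=1 u=1 r=1 q=1 n0=1 v=1 p=1 y=1 x=1 clk=0

3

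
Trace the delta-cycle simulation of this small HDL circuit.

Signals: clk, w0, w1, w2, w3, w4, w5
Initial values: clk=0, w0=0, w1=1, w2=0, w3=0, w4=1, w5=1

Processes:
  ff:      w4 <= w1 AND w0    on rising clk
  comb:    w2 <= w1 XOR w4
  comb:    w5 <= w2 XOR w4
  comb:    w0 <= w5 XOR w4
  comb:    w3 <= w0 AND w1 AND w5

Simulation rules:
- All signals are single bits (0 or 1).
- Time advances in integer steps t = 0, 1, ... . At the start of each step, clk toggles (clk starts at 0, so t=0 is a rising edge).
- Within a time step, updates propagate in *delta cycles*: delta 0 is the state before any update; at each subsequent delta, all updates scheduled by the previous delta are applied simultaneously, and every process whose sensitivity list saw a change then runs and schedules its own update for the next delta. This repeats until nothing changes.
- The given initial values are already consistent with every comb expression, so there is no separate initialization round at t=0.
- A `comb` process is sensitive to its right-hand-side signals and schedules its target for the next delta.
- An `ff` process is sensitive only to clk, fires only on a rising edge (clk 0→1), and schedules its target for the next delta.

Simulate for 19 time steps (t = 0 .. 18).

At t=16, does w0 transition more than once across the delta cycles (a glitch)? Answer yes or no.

yes

t=0 Δ0: clk=0 w1=1 w4=1 w3=0 w2=0 w5=1 w0=0
  Δ1: clk:0→1
  Δ2: w4:1→0
  Δ3: w2:0→1, w5:1→0, w0:0→1
  Δ4: w5:0→1, w0:1→0
  Δ5: w0:0→1
  Δ6: w3:0→1
  (6Δ to stable)
t=1 Δ0: clk=1 w1=1 w4=0 w3=1 w2=1 w5=1 w0=1
  Δ1: clk:1→0
  (1Δ to stable)
t=2 Δ0: clk=0 w1=1 w4=0 w3=1 w2=1 w5=1 w0=1
  Δ1: clk:0→1
  Δ2: w4:0→1
  Δ3: w2:1→0, w5:1→0, w0:1→0
  Δ4: w3:1→0, w5:0→1, w0:0→1
  Δ5: w3:0→1, w0:1→0
  Δ6: w3:1→0
  (6Δ to stable)
t=3 Δ0: clk=1 w1=1 w4=1 w3=0 w2=0 w5=1 w0=0
  Δ1: clk:1→0
  (1Δ to stable)
t=4 Δ0: clk=0 w1=1 w4=1 w3=0 w2=0 w5=1 w0=0
  Δ1: clk:0→1
  Δ2: w4:1→0
  Δ3: w2:0→1, w5:1→0, w0:0→1
  Δ4: w5:0→1, w0:1→0
  Δ5: w0:0→1
  Δ6: w3:0→1
  (6Δ to stable)
t=5 Δ0: clk=1 w1=1 w4=0 w3=1 w2=1 w5=1 w0=1
  Δ1: clk:1→0
  (1Δ to stable)
t=6 Δ0: clk=0 w1=1 w4=0 w3=1 w2=1 w5=1 w0=1
  Δ1: clk:0→1
  Δ2: w4:0→1
  Δ3: w2:1→0, w5:1→0, w0:1→0
  Δ4: w3:1→0, w5:0→1, w0:0→1
  Δ5: w3:0→1, w0:1→0
  Δ6: w3:1→0
  (6Δ to stable)
t=7 Δ0: clk=1 w1=1 w4=1 w3=0 w2=0 w5=1 w0=0
  Δ1: clk:1→0
  (1Δ to stable)
t=8 Δ0: clk=0 w1=1 w4=1 w3=0 w2=0 w5=1 w0=0
  Δ1: clk:0→1
  Δ2: w4:1→0
  Δ3: w2:0→1, w5:1→0, w0:0→1
  Δ4: w5:0→1, w0:1→0
  Δ5: w0:0→1
  Δ6: w3:0→1
  (6Δ to stable)
t=9 Δ0: clk=1 w1=1 w4=0 w3=1 w2=1 w5=1 w0=1
  Δ1: clk:1→0
  (1Δ to stable)
t=10 Δ0: clk=0 w1=1 w4=0 w3=1 w2=1 w5=1 w0=1
  Δ1: clk:0→1
  Δ2: w4:0→1
  Δ3: w2:1→0, w5:1→0, w0:1→0
  Δ4: w3:1→0, w5:0→1, w0:0→1
  Δ5: w3:0→1, w0:1→0
  Δ6: w3:1→0
  (6Δ to stable)
t=11 Δ0: clk=1 w1=1 w4=1 w3=0 w2=0 w5=1 w0=0
  Δ1: clk:1→0
  (1Δ to stable)
t=12 Δ0: clk=0 w1=1 w4=1 w3=0 w2=0 w5=1 w0=0
  Δ1: clk:0→1
  Δ2: w4:1→0
  Δ3: w2:0→1, w5:1→0, w0:0→1
  Δ4: w5:0→1, w0:1→0
  Δ5: w0:0→1
  Δ6: w3:0→1
  (6Δ to stable)
t=13 Δ0: clk=1 w1=1 w4=0 w3=1 w2=1 w5=1 w0=1
  Δ1: clk:1→0
  (1Δ to stable)
t=14 Δ0: clk=0 w1=1 w4=0 w3=1 w2=1 w5=1 w0=1
  Δ1: clk:0→1
  Δ2: w4:0→1
  Δ3: w2:1→0, w5:1→0, w0:1→0
  Δ4: w3:1→0, w5:0→1, w0:0→1
  Δ5: w3:0→1, w0:1→0
  Δ6: w3:1→0
  (6Δ to stable)
t=15 Δ0: clk=1 w1=1 w4=1 w3=0 w2=0 w5=1 w0=0
  Δ1: clk:1→0
  (1Δ to stable)
t=16 Δ0: clk=0 w1=1 w4=1 w3=0 w2=0 w5=1 w0=0
  Δ1: clk:0→1
  Δ2: w4:1→0
  Δ3: w2:0→1, w5:1→0, w0:0→1
  Δ4: w5:0→1, w0:1→0
  Δ5: w0:0→1
  Δ6: w3:0→1
  (6Δ to stable)
t=17 Δ0: clk=1 w1=1 w4=0 w3=1 w2=1 w5=1 w0=1
  Δ1: clk:1→0
  (1Δ to stable)
t=18 Δ0: clk=0 w1=1 w4=0 w3=1 w2=1 w5=1 w0=1
  Δ1: clk:0→1
  Δ2: w4:0→1
  Δ3: w2:1→0, w5:1→0, w0:1→0
  Δ4: w3:1→0, w5:0→1, w0:0→1
  Δ5: w3:0→1, w0:1→0
  Δ6: w3:1→0
  (6Δ to stable)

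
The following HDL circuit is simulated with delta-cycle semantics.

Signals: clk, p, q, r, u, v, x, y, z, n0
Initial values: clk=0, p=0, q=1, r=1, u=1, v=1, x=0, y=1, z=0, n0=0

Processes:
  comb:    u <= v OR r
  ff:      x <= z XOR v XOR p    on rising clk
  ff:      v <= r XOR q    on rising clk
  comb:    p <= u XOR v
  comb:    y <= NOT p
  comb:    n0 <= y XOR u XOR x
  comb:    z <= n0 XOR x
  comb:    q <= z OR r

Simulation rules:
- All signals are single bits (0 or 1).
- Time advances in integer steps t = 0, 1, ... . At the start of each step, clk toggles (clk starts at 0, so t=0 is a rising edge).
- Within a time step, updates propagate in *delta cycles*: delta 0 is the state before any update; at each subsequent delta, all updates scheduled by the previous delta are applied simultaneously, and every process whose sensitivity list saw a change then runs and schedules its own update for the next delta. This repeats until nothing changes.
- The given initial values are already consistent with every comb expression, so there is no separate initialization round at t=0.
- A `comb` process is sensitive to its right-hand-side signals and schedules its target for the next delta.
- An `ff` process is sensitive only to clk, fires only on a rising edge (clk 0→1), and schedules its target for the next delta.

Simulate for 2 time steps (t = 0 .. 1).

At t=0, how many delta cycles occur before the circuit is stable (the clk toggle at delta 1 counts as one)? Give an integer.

6

t0.Δ0 clk=0 x=0 u=1 z=0 p=0 r=1 n0=0 v=1 y=1 q=1
t0.Δ1 clk=1 x=0 u=1 z=0 p=0 r=1 n0=0 v=1 y=1 q=1
t0.Δ2 clk=1 x=1 u=1 z=0 p=0 r=1 n0=0 v=0 y=1 q=1
t0.Δ3 clk=1 x=1 u=1 z=1 p=1 r=1 n0=1 v=0 y=1 q=1
t0.Δ4 clk=1 x=1 u=1 z=0 p=1 r=1 n0=1 v=0 y=0 q=1
t0.Δ5 clk=1 x=1 u=1 z=0 p=1 r=1 n0=0 v=0 y=0 q=1
t0.Δ6 clk=1 x=1 u=1 z=1 p=1 r=1 n0=0 v=0 y=0 q=1
t1.Δ0 clk=1 x=1 u=1 z=1 p=1 r=1 n0=0 v=0 y=0 q=1
t1.Δ1 clk=0 x=1 u=1 z=1 p=1 r=1 n0=0 v=0 y=0 q=1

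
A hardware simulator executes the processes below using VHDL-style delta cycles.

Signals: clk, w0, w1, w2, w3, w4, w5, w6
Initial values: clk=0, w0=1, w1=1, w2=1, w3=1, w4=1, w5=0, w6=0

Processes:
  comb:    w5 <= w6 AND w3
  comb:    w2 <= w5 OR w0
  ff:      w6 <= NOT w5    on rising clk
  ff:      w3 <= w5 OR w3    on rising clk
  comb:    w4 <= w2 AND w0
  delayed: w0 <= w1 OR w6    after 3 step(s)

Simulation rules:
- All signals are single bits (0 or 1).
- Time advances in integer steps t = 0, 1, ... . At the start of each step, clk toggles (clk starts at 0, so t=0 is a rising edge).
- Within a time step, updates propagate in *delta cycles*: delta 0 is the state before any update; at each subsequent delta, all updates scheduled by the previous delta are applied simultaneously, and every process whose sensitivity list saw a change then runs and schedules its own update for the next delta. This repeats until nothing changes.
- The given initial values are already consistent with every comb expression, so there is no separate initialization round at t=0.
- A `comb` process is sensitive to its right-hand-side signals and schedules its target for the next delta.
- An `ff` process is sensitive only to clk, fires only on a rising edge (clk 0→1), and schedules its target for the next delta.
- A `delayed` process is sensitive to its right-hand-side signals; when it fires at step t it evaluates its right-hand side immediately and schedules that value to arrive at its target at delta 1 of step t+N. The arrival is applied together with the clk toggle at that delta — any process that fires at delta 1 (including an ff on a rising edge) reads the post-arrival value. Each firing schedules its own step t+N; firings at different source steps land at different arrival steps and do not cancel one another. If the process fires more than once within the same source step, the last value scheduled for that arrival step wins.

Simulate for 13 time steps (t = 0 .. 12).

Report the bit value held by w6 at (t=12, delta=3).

t0.Δ0 w1=1 w0=1 w6=0 w2=1 clk=0 w4=1 w5=0 w3=1
t0.Δ1 w1=1 w0=1 w6=0 w2=1 clk=1 w4=1 w5=0 w3=1
t0.Δ2 w1=1 w0=1 w6=1 w2=1 clk=1 w4=1 w5=0 w3=1
t0.Δ3 w1=1 w0=1 w6=1 w2=1 clk=1 w4=1 w5=1 w3=1
t1.Δ0 w1=1 w0=1 w6=1 w2=1 clk=1 w4=1 w5=1 w3=1
t1.Δ1 w1=1 w0=1 w6=1 w2=1 clk=0 w4=1 w5=1 w3=1
t2.Δ0 w1=1 w0=1 w6=1 w2=1 clk=0 w4=1 w5=1 w3=1
t2.Δ1 w1=1 w0=1 w6=1 w2=1 clk=1 w4=1 w5=1 w3=1
t2.Δ2 w1=1 w0=1 w6=0 w2=1 clk=1 w4=1 w5=1 w3=1
t2.Δ3 w1=1 w0=1 w6=0 w2=1 clk=1 w4=1 w5=0 w3=1
t3.Δ0 w1=1 w0=1 w6=0 w2=1 clk=1 w4=1 w5=0 w3=1
t3.Δ1 w1=1 w0=1 w6=0 w2=1 clk=0 w4=1 w5=0 w3=1
t4.Δ0 w1=1 w0=1 w6=0 w2=1 clk=0 w4=1 w5=0 w3=1
t4.Δ1 w1=1 w0=1 w6=0 w2=1 clk=1 w4=1 w5=0 w3=1
t4.Δ2 w1=1 w0=1 w6=1 w2=1 clk=1 w4=1 w5=0 w3=1
t4.Δ3 w1=1 w0=1 w6=1 w2=1 clk=1 w4=1 w5=1 w3=1
t5.Δ0 w1=1 w0=1 w6=1 w2=1 clk=1 w4=1 w5=1 w3=1
t5.Δ1 w1=1 w0=1 w6=1 w2=1 clk=0 w4=1 w5=1 w3=1
t6.Δ0 w1=1 w0=1 w6=1 w2=1 clk=0 w4=1 w5=1 w3=1
t6.Δ1 w1=1 w0=1 w6=1 w2=1 clk=1 w4=1 w5=1 w3=1
t6.Δ2 w1=1 w0=1 w6=0 w2=1 clk=1 w4=1 w5=1 w3=1
t6.Δ3 w1=1 w0=1 w6=0 w2=1 clk=1 w4=1 w5=0 w3=1
t7.Δ0 w1=1 w0=1 w6=0 w2=1 clk=1 w4=1 w5=0 w3=1
t7.Δ1 w1=1 w0=1 w6=0 w2=1 clk=0 w4=1 w5=0 w3=1
t8.Δ0 w1=1 w0=1 w6=0 w2=1 clk=0 w4=1 w5=0 w3=1
t8.Δ1 w1=1 w0=1 w6=0 w2=1 clk=1 w4=1 w5=0 w3=1
t8.Δ2 w1=1 w0=1 w6=1 w2=1 clk=1 w4=1 w5=0 w3=1
t8.Δ3 w1=1 w0=1 w6=1 w2=1 clk=1 w4=1 w5=1 w3=1
t9.Δ0 w1=1 w0=1 w6=1 w2=1 clk=1 w4=1 w5=1 w3=1
t9.Δ1 w1=1 w0=1 w6=1 w2=1 clk=0 w4=1 w5=1 w3=1
t10.Δ0 w1=1 w0=1 w6=1 w2=1 clk=0 w4=1 w5=1 w3=1
t10.Δ1 w1=1 w0=1 w6=1 w2=1 clk=1 w4=1 w5=1 w3=1
t10.Δ2 w1=1 w0=1 w6=0 w2=1 clk=1 w4=1 w5=1 w3=1
t10.Δ3 w1=1 w0=1 w6=0 w2=1 clk=1 w4=1 w5=0 w3=1
t11.Δ0 w1=1 w0=1 w6=0 w2=1 clk=1 w4=1 w5=0 w3=1
t11.Δ1 w1=1 w0=1 w6=0 w2=1 clk=0 w4=1 w5=0 w3=1
t12.Δ0 w1=1 w0=1 w6=0 w2=1 clk=0 w4=1 w5=0 w3=1
t12.Δ1 w1=1 w0=1 w6=0 w2=1 clk=1 w4=1 w5=0 w3=1
t12.Δ2 w1=1 w0=1 w6=1 w2=1 clk=1 w4=1 w5=0 w3=1
t12.Δ3 w1=1 w0=1 w6=1 w2=1 clk=1 w4=1 w5=1 w3=1

1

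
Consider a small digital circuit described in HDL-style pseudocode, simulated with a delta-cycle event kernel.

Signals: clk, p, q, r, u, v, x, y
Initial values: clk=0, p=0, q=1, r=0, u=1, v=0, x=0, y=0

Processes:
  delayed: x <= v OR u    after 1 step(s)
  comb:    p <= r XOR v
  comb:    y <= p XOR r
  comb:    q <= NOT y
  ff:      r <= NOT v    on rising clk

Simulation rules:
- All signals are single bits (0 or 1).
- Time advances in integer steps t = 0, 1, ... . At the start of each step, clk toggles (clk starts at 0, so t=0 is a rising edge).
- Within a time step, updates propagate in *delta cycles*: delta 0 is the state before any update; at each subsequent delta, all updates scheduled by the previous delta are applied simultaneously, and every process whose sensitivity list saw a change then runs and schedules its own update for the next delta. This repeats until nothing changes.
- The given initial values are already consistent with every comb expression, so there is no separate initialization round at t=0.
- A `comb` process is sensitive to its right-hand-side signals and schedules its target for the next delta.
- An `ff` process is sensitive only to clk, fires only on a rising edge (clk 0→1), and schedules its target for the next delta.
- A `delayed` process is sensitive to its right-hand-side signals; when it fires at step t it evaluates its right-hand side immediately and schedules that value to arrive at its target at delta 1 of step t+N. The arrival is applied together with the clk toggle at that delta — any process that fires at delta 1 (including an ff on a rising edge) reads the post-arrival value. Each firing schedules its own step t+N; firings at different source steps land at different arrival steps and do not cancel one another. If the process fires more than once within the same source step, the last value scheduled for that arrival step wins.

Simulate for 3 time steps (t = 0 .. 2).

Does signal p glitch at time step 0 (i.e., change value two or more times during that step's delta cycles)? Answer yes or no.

[bits: r,y,clk,p,v,x,u,q]
t=0: Δ0=00000011 Δ1=00100011 Δ2=10100011 Δ3=11110011 Δ4=10110010 Δ5=10110011 | 5Δ
t=1: Δ0=10110011 Δ1=10010011 | 1Δ
t=2: Δ0=10010011 Δ1=10110011 | 1Δ

no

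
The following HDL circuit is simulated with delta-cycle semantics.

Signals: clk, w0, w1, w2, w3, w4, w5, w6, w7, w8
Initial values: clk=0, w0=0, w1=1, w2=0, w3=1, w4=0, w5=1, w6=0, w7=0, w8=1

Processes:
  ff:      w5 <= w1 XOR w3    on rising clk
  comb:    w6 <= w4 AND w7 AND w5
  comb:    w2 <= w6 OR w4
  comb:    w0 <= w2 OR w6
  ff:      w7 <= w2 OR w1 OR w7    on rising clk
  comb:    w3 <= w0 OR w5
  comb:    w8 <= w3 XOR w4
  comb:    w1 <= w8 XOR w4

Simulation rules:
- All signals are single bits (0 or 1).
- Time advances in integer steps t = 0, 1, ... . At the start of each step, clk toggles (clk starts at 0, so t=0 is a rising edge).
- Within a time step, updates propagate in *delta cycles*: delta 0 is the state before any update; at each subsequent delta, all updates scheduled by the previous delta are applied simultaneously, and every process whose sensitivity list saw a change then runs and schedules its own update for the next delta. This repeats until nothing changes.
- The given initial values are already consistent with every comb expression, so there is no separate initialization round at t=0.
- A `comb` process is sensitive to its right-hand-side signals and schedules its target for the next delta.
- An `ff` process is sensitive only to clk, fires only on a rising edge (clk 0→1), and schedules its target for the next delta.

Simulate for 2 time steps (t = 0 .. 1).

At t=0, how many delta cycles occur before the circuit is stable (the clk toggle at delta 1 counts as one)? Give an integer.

t0.Δ0 w5=1 w0=0 w6=0 w4=0 w3=1 w2=0 w8=1 w1=1 w7=0 clk=0
t0.Δ1 w5=1 w0=0 w6=0 w4=0 w3=1 w2=0 w8=1 w1=1 w7=0 clk=1
t0.Δ2 w5=0 w0=0 w6=0 w4=0 w3=1 w2=0 w8=1 w1=1 w7=1 clk=1
t0.Δ3 w5=0 w0=0 w6=0 w4=0 w3=0 w2=0 w8=1 w1=1 w7=1 clk=1
t0.Δ4 w5=0 w0=0 w6=0 w4=0 w3=0 w2=0 w8=0 w1=1 w7=1 clk=1
t0.Δ5 w5=0 w0=0 w6=0 w4=0 w3=0 w2=0 w8=0 w1=0 w7=1 clk=1
t1.Δ0 w5=0 w0=0 w6=0 w4=0 w3=0 w2=0 w8=0 w1=0 w7=1 clk=1
t1.Δ1 w5=0 w0=0 w6=0 w4=0 w3=0 w2=0 w8=0 w1=0 w7=1 clk=0

5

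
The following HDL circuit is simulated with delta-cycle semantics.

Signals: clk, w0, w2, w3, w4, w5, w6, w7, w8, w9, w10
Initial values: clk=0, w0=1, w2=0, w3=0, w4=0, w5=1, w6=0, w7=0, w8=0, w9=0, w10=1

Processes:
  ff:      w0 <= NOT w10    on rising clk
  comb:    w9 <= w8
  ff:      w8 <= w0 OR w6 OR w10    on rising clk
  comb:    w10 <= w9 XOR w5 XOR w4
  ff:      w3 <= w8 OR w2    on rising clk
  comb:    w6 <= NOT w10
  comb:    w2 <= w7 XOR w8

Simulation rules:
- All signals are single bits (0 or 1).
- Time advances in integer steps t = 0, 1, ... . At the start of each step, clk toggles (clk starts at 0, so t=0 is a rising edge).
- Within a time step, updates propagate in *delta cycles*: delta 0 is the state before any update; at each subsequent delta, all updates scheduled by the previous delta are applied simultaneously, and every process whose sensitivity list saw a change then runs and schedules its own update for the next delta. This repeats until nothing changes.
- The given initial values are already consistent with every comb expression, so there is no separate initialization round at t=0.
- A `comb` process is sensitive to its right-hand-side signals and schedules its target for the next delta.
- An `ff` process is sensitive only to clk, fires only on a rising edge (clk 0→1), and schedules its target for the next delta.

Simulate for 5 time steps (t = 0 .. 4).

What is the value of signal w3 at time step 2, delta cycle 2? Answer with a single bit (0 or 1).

1

t0.Δ0 w0=1 w6=0 w8=0 w5=1 w2=0 w4=0 w10=1 w9=0 w3=0 clk=0 w7=0
t0.Δ1 w0=1 w6=0 w8=0 w5=1 w2=0 w4=0 w10=1 w9=0 w3=0 clk=1 w7=0
t0.Δ2 w0=0 w6=0 w8=1 w5=1 w2=0 w4=0 w10=1 w9=0 w3=0 clk=1 w7=0
t0.Δ3 w0=0 w6=0 w8=1 w5=1 w2=1 w4=0 w10=1 w9=1 w3=0 clk=1 w7=0
t0.Δ4 w0=0 w6=0 w8=1 w5=1 w2=1 w4=0 w10=0 w9=1 w3=0 clk=1 w7=0
t0.Δ5 w0=0 w6=1 w8=1 w5=1 w2=1 w4=0 w10=0 w9=1 w3=0 clk=1 w7=0
t1.Δ0 w0=0 w6=1 w8=1 w5=1 w2=1 w4=0 w10=0 w9=1 w3=0 clk=1 w7=0
t1.Δ1 w0=0 w6=1 w8=1 w5=1 w2=1 w4=0 w10=0 w9=1 w3=0 clk=0 w7=0
t2.Δ0 w0=0 w6=1 w8=1 w5=1 w2=1 w4=0 w10=0 w9=1 w3=0 clk=0 w7=0
t2.Δ1 w0=0 w6=1 w8=1 w5=1 w2=1 w4=0 w10=0 w9=1 w3=0 clk=1 w7=0
t2.Δ2 w0=1 w6=1 w8=1 w5=1 w2=1 w4=0 w10=0 w9=1 w3=1 clk=1 w7=0
t3.Δ0 w0=1 w6=1 w8=1 w5=1 w2=1 w4=0 w10=0 w9=1 w3=1 clk=1 w7=0
t3.Δ1 w0=1 w6=1 w8=1 w5=1 w2=1 w4=0 w10=0 w9=1 w3=1 clk=0 w7=0
t4.Δ0 w0=1 w6=1 w8=1 w5=1 w2=1 w4=0 w10=0 w9=1 w3=1 clk=0 w7=0
t4.Δ1 w0=1 w6=1 w8=1 w5=1 w2=1 w4=0 w10=0 w9=1 w3=1 clk=1 w7=0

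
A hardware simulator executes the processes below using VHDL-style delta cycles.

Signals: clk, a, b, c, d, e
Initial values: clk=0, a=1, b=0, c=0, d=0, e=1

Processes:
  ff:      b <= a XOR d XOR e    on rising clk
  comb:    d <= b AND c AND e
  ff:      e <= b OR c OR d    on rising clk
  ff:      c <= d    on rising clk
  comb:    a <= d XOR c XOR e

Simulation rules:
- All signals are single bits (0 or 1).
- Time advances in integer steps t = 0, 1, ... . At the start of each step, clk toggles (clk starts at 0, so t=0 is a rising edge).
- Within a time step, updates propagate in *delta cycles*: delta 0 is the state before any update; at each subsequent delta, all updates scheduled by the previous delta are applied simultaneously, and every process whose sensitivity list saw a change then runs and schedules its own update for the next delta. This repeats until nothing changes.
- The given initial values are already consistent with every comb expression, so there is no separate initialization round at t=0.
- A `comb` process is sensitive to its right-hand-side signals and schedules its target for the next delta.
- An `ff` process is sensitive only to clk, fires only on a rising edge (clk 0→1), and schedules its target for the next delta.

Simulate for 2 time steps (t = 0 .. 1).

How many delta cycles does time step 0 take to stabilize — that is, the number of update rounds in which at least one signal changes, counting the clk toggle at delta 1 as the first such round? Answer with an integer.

t0.Δ0 b=0 a=1 c=0 clk=0 e=1 d=0
t0.Δ1 b=0 a=1 c=0 clk=1 e=1 d=0
t0.Δ2 b=0 a=1 c=0 clk=1 e=0 d=0
t0.Δ3 b=0 a=0 c=0 clk=1 e=0 d=0
t1.Δ0 b=0 a=0 c=0 clk=1 e=0 d=0
t1.Δ1 b=0 a=0 c=0 clk=0 e=0 d=0

3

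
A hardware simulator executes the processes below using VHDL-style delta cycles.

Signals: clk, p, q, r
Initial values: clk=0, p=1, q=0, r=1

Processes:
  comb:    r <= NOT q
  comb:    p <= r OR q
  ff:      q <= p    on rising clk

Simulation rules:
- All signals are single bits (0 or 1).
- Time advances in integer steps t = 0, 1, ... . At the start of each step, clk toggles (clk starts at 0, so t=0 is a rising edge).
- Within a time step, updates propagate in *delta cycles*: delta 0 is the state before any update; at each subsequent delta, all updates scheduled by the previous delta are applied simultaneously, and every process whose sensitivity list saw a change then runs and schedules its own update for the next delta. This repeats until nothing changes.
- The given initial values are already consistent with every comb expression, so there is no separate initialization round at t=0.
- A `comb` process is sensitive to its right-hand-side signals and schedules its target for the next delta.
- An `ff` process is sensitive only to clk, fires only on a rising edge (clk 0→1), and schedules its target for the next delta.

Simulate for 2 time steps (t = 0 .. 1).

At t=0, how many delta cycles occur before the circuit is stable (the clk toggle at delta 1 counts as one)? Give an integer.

t=0 Δ0: clk=0 p=1 q=0 r=1
  Δ1: clk:0→1
  Δ2: q:0→1
  Δ3: r:1→0
  (3Δ to stable)
t=1 Δ0: clk=1 p=1 q=1 r=0
  Δ1: clk:1→0
  (1Δ to stable)

3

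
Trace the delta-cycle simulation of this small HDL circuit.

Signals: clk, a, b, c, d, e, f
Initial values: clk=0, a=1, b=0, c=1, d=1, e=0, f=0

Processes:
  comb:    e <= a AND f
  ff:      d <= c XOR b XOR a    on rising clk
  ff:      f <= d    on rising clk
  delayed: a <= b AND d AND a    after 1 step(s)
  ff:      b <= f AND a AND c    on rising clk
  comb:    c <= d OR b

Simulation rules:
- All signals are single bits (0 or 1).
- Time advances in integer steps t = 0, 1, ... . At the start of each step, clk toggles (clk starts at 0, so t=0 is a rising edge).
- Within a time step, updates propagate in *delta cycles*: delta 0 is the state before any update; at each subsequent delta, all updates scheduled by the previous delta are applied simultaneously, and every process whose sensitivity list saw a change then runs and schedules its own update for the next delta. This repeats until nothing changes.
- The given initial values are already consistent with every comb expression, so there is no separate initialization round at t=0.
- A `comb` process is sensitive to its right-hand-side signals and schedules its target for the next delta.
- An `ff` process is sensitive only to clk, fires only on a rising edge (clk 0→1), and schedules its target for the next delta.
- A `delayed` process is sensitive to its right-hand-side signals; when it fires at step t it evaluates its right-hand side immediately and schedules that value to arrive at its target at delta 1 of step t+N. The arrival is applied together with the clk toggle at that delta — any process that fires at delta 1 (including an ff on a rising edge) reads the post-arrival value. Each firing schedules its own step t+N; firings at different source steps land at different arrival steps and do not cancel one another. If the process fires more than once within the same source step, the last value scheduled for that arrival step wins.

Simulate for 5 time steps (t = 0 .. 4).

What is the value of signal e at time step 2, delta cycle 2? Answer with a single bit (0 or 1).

t0.Δ0 c=1 b=0 d=1 clk=0 f=0 a=1 e=0
t0.Δ1 c=1 b=0 d=1 clk=1 f=0 a=1 e=0
t0.Δ2 c=1 b=0 d=0 clk=1 f=1 a=1 e=0
t0.Δ3 c=0 b=0 d=0 clk=1 f=1 a=1 e=1
t1.Δ0 c=0 b=0 d=0 clk=1 f=1 a=1 e=1
t1.Δ1 c=0 b=0 d=0 clk=0 f=1 a=0 e=1
t1.Δ2 c=0 b=0 d=0 clk=0 f=1 a=0 e=0
t2.Δ0 c=0 b=0 d=0 clk=0 f=1 a=0 e=0
t2.Δ1 c=0 b=0 d=0 clk=1 f=1 a=0 e=0
t2.Δ2 c=0 b=0 d=0 clk=1 f=0 a=0 e=0
t3.Δ0 c=0 b=0 d=0 clk=1 f=0 a=0 e=0
t3.Δ1 c=0 b=0 d=0 clk=0 f=0 a=0 e=0
t4.Δ0 c=0 b=0 d=0 clk=0 f=0 a=0 e=0
t4.Δ1 c=0 b=0 d=0 clk=1 f=0 a=0 e=0

0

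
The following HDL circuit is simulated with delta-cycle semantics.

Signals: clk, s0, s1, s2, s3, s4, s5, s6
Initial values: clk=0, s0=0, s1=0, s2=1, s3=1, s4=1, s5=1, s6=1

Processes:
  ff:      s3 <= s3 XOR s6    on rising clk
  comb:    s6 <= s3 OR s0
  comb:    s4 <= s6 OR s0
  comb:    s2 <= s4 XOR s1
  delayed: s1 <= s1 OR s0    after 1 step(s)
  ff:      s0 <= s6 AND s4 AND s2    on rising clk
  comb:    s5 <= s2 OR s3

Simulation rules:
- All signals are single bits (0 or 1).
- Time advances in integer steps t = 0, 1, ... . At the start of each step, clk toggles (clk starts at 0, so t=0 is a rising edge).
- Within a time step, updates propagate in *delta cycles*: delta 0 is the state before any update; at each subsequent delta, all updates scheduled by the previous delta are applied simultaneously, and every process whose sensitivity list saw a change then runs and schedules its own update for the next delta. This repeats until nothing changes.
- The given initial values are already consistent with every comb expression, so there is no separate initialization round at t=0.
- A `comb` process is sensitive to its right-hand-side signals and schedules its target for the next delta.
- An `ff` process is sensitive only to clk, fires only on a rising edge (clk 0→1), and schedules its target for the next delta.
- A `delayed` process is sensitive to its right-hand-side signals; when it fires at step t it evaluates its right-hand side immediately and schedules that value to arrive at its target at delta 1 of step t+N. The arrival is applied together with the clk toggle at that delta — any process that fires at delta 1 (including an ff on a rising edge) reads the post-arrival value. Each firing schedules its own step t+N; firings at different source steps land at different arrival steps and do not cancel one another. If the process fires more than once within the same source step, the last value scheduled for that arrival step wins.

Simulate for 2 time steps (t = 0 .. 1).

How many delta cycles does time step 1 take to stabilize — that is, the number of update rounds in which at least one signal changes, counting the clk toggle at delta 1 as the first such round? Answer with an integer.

t=0 Δ0: s5=1 s0=0 s2=1 s6=1 s4=1 s1=0 s3=1 clk=0
  Δ1: clk:0→1
  Δ2: s0:0→1, s3:1→0
  (2Δ to stable)
t=1 Δ0: s5=1 s0=1 s2=1 s6=1 s4=1 s1=0 s3=0 clk=1
  Δ1: s1:0→1, clk:1→0
  Δ2: s2:1→0
  Δ3: s5:1→0
  (3Δ to stable)

3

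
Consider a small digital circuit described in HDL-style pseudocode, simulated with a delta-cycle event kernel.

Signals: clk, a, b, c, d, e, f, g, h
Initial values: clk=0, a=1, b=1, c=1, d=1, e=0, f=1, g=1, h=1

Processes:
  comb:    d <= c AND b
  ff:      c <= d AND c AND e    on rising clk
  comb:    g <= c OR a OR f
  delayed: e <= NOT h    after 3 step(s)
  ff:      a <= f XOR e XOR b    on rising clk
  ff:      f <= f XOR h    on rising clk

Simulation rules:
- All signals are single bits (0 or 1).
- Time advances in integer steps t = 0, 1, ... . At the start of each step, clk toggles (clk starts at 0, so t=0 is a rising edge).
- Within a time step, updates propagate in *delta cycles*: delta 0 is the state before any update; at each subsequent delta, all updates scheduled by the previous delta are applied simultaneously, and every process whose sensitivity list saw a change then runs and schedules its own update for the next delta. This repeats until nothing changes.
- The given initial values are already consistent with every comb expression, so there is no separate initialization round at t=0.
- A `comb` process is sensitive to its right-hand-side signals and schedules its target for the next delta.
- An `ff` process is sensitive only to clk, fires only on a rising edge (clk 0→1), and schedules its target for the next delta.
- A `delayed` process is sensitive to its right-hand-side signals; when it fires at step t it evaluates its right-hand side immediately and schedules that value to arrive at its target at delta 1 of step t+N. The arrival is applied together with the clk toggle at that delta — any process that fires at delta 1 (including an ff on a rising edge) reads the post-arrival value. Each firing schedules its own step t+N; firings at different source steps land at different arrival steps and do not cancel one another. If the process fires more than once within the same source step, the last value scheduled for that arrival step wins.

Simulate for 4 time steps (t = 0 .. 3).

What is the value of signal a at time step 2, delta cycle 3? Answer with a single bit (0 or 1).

t=0 Δ0: c=1 e=0 a=1 h=1 b=1 clk=0 f=1 g=1 d=1
  Δ1: clk:0→1
  Δ2: c:1→0, a:1→0, f:1→0
  Δ3: g:1→0, d:1→0
  (3Δ to stable)
t=1 Δ0: c=0 e=0 a=0 h=1 b=1 clk=1 f=0 g=0 d=0
  Δ1: clk:1→0
  (1Δ to stable)
t=2 Δ0: c=0 e=0 a=0 h=1 b=1 clk=0 f=0 g=0 d=0
  Δ1: clk:0→1
  Δ2: a:0→1, f:0→1
  Δ3: g:0→1
  (3Δ to stable)
t=3 Δ0: c=0 e=0 a=1 h=1 b=1 clk=1 f=1 g=1 d=0
  Δ1: clk:1→0
  (1Δ to stable)

1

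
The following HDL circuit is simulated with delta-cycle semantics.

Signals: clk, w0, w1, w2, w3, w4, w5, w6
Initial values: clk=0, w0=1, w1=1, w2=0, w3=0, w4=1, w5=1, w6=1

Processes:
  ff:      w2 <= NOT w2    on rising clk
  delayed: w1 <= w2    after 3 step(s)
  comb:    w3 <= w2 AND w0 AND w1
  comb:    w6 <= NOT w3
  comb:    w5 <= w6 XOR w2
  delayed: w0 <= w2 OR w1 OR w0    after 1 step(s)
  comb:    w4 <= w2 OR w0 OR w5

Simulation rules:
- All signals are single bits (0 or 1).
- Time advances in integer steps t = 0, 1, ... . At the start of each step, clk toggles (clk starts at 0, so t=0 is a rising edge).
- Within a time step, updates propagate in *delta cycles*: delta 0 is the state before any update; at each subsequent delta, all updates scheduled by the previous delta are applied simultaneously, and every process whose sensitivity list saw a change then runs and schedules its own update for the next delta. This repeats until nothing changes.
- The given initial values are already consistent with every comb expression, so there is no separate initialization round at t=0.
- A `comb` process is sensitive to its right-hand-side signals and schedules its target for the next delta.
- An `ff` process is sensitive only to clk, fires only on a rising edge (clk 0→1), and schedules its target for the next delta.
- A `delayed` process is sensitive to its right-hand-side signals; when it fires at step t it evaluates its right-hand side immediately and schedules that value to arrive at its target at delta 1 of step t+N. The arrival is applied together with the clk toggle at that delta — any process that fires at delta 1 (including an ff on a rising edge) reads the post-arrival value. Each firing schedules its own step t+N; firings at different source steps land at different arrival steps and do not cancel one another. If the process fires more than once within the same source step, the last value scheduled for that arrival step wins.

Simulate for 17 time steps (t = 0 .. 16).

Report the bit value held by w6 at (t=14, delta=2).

t=0 Δ0: w0=1 clk=0 w2=0 w5=1 w6=1 w3=0 w1=1 w4=1
  Δ1: clk:0→1
  Δ2: w2:0→1
  Δ3: w5:1→0, w3:0→1
  Δ4: w6:1→0
  Δ5: w5:0→1
  (5Δ to stable)
t=1 Δ0: w0=1 clk=1 w2=1 w5=1 w6=0 w3=1 w1=1 w4=1
  Δ1: clk:1→0
  (1Δ to stable)
t=2 Δ0: w0=1 clk=0 w2=1 w5=1 w6=0 w3=1 w1=1 w4=1
  Δ1: clk:0→1
  Δ2: w2:1→0
  Δ3: w5:1→0, w3:1→0
  Δ4: w6:0→1
  Δ5: w5:0→1
  (5Δ to stable)
t=3 Δ0: w0=1 clk=1 w2=0 w5=1 w6=1 w3=0 w1=1 w4=1
  Δ1: clk:1→0
  (1Δ to stable)
t=4 Δ0: w0=1 clk=0 w2=0 w5=1 w6=1 w3=0 w1=1 w4=1
  Δ1: clk:0→1
  Δ2: w2:0→1
  Δ3: w5:1→0, w3:0→1
  Δ4: w6:1→0
  Δ5: w5:0→1
  (5Δ to stable)
t=5 Δ0: w0=1 clk=1 w2=1 w5=1 w6=0 w3=1 w1=1 w4=1
  Δ1: clk:1→0, w1:1→0
  Δ2: w3:1→0
  Δ3: w6:0→1
  Δ4: w5:1→0
  (4Δ to stable)
t=6 Δ0: w0=1 clk=0 w2=1 w5=0 w6=1 w3=0 w1=0 w4=1
  Δ1: clk:0→1
  Δ2: w2:1→0
  Δ3: w5:0→1
  (3Δ to stable)
t=7 Δ0: w0=1 clk=1 w2=0 w5=1 w6=1 w3=0 w1=0 w4=1
  Δ1: clk:1→0, w1:0→1
  (1Δ to stable)
t=8 Δ0: w0=1 clk=0 w2=0 w5=1 w6=1 w3=0 w1=1 w4=1
  Δ1: clk:0→1
  Δ2: w2:0→1
  Δ3: w5:1→0, w3:0→1
  Δ4: w6:1→0
  Δ5: w5:0→1
  (5Δ to stable)
t=9 Δ0: w0=1 clk=1 w2=1 w5=1 w6=0 w3=1 w1=1 w4=1
  Δ1: clk:1→0, w1:1→0
  Δ2: w3:1→0
  Δ3: w6:0→1
  Δ4: w5:1→0
  (4Δ to stable)
t=10 Δ0: w0=1 clk=0 w2=1 w5=0 w6=1 w3=0 w1=0 w4=1
  Δ1: clk:0→1
  Δ2: w2:1→0
  Δ3: w5:0→1
  (3Δ to stable)
t=11 Δ0: w0=1 clk=1 w2=0 w5=1 w6=1 w3=0 w1=0 w4=1
  Δ1: clk:1→0, w1:0→1
  (1Δ to stable)
t=12 Δ0: w0=1 clk=0 w2=0 w5=1 w6=1 w3=0 w1=1 w4=1
  Δ1: clk:0→1
  Δ2: w2:0→1
  Δ3: w5:1→0, w3:0→1
  Δ4: w6:1→0
  Δ5: w5:0→1
  (5Δ to stable)
t=13 Δ0: w0=1 clk=1 w2=1 w5=1 w6=0 w3=1 w1=1 w4=1
  Δ1: clk:1→0, w1:1→0
  Δ2: w3:1→0
  Δ3: w6:0→1
  Δ4: w5:1→0
  (4Δ to stable)
t=14 Δ0: w0=1 clk=0 w2=1 w5=0 w6=1 w3=0 w1=0 w4=1
  Δ1: clk:0→1
  Δ2: w2:1→0
  Δ3: w5:0→1
  (3Δ to stable)
t=15 Δ0: w0=1 clk=1 w2=0 w5=1 w6=1 w3=0 w1=0 w4=1
  Δ1: clk:1→0, w1:0→1
  (1Δ to stable)
t=16 Δ0: w0=1 clk=0 w2=0 w5=1 w6=1 w3=0 w1=1 w4=1
  Δ1: clk:0→1
  Δ2: w2:0→1
  Δ3: w5:1→0, w3:0→1
  Δ4: w6:1→0
  Δ5: w5:0→1
  (5Δ to stable)

1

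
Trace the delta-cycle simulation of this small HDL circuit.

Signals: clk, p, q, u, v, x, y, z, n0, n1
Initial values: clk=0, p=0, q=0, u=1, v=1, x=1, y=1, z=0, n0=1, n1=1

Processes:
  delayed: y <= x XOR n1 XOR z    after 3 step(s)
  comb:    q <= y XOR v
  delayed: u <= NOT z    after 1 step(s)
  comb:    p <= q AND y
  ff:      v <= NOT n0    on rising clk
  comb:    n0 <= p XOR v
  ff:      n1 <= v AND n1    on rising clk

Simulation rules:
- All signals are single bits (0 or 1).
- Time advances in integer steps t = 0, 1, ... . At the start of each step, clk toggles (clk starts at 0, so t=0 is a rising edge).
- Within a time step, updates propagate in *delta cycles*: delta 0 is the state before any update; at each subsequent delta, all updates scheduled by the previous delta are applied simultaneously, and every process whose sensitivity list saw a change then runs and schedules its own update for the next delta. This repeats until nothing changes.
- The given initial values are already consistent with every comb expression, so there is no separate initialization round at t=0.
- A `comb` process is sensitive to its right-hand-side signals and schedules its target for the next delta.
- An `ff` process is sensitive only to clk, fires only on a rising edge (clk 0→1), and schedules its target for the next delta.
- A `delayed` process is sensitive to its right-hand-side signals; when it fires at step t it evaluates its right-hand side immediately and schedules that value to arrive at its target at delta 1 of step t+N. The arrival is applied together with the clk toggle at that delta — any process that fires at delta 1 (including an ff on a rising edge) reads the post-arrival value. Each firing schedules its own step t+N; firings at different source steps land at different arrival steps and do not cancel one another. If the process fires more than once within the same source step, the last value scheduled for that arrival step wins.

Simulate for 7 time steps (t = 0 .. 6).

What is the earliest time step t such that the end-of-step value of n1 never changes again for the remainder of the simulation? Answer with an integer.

t0.Δ0 y=1 p=0 u=1 q=0 z=0 clk=0 n0=1 v=1 n1=1 x=1
t0.Δ1 y=1 p=0 u=1 q=0 z=0 clk=1 n0=1 v=1 n1=1 x=1
t0.Δ2 y=1 p=0 u=1 q=0 z=0 clk=1 n0=1 v=0 n1=1 x=1
t0.Δ3 y=1 p=0 u=1 q=1 z=0 clk=1 n0=0 v=0 n1=1 x=1
t0.Δ4 y=1 p=1 u=1 q=1 z=0 clk=1 n0=0 v=0 n1=1 x=1
t0.Δ5 y=1 p=1 u=1 q=1 z=0 clk=1 n0=1 v=0 n1=1 x=1
t1.Δ0 y=1 p=1 u=1 q=1 z=0 clk=1 n0=1 v=0 n1=1 x=1
t1.Δ1 y=1 p=1 u=1 q=1 z=0 clk=0 n0=1 v=0 n1=1 x=1
t2.Δ0 y=1 p=1 u=1 q=1 z=0 clk=0 n0=1 v=0 n1=1 x=1
t2.Δ1 y=1 p=1 u=1 q=1 z=0 clk=1 n0=1 v=0 n1=1 x=1
t2.Δ2 y=1 p=1 u=1 q=1 z=0 clk=1 n0=1 v=0 n1=0 x=1
t3.Δ0 y=1 p=1 u=1 q=1 z=0 clk=1 n0=1 v=0 n1=0 x=1
t3.Δ1 y=1 p=1 u=1 q=1 z=0 clk=0 n0=1 v=0 n1=0 x=1
t4.Δ0 y=1 p=1 u=1 q=1 z=0 clk=0 n0=1 v=0 n1=0 x=1
t4.Δ1 y=1 p=1 u=1 q=1 z=0 clk=1 n0=1 v=0 n1=0 x=1
t5.Δ0 y=1 p=1 u=1 q=1 z=0 clk=1 n0=1 v=0 n1=0 x=1
t5.Δ1 y=1 p=1 u=1 q=1 z=0 clk=0 n0=1 v=0 n1=0 x=1
t6.Δ0 y=1 p=1 u=1 q=1 z=0 clk=0 n0=1 v=0 n1=0 x=1
t6.Δ1 y=1 p=1 u=1 q=1 z=0 clk=1 n0=1 v=0 n1=0 x=1

2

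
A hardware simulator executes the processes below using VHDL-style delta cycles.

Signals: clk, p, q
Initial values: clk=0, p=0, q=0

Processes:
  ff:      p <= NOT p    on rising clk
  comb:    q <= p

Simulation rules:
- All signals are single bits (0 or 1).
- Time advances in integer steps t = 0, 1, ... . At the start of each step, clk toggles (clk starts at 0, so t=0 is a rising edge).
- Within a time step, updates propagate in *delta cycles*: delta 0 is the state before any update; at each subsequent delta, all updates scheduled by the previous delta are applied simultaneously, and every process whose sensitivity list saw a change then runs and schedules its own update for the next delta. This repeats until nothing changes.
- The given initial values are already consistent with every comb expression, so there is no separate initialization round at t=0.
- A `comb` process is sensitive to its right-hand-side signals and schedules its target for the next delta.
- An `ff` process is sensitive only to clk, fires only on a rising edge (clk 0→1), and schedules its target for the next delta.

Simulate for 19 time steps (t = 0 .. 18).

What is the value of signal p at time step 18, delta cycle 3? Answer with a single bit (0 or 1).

0

t=0 Δ0: q=0 p=0 clk=0
  Δ1: clk:0→1
  Δ2: p:0→1
  Δ3: q:0→1
  (3Δ to stable)
t=1 Δ0: q=1 p=1 clk=1
  Δ1: clk:1→0
  (1Δ to stable)
t=2 Δ0: q=1 p=1 clk=0
  Δ1: clk:0→1
  Δ2: p:1→0
  Δ3: q:1→0
  (3Δ to stable)
t=3 Δ0: q=0 p=0 clk=1
  Δ1: clk:1→0
  (1Δ to stable)
t=4 Δ0: q=0 p=0 clk=0
  Δ1: clk:0→1
  Δ2: p:0→1
  Δ3: q:0→1
  (3Δ to stable)
t=5 Δ0: q=1 p=1 clk=1
  Δ1: clk:1→0
  (1Δ to stable)
t=6 Δ0: q=1 p=1 clk=0
  Δ1: clk:0→1
  Δ2: p:1→0
  Δ3: q:1→0
  (3Δ to stable)
t=7 Δ0: q=0 p=0 clk=1
  Δ1: clk:1→0
  (1Δ to stable)
t=8 Δ0: q=0 p=0 clk=0
  Δ1: clk:0→1
  Δ2: p:0→1
  Δ3: q:0→1
  (3Δ to stable)
t=9 Δ0: q=1 p=1 clk=1
  Δ1: clk:1→0
  (1Δ to stable)
t=10 Δ0: q=1 p=1 clk=0
  Δ1: clk:0→1
  Δ2: p:1→0
  Δ3: q:1→0
  (3Δ to stable)
t=11 Δ0: q=0 p=0 clk=1
  Δ1: clk:1→0
  (1Δ to stable)
t=12 Δ0: q=0 p=0 clk=0
  Δ1: clk:0→1
  Δ2: p:0→1
  Δ3: q:0→1
  (3Δ to stable)
t=13 Δ0: q=1 p=1 clk=1
  Δ1: clk:1→0
  (1Δ to stable)
t=14 Δ0: q=1 p=1 clk=0
  Δ1: clk:0→1
  Δ2: p:1→0
  Δ3: q:1→0
  (3Δ to stable)
t=15 Δ0: q=0 p=0 clk=1
  Δ1: clk:1→0
  (1Δ to stable)
t=16 Δ0: q=0 p=0 clk=0
  Δ1: clk:0→1
  Δ2: p:0→1
  Δ3: q:0→1
  (3Δ to stable)
t=17 Δ0: q=1 p=1 clk=1
  Δ1: clk:1→0
  (1Δ to stable)
t=18 Δ0: q=1 p=1 clk=0
  Δ1: clk:0→1
  Δ2: p:1→0
  Δ3: q:1→0
  (3Δ to stable)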